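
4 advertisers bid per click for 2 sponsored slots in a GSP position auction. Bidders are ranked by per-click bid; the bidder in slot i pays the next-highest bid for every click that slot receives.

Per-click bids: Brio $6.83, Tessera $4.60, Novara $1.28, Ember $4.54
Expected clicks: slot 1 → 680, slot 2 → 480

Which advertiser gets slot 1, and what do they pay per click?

Ranked by bid: $6.83 (Brio) > $4.60 (Tessera) > $4.54 (Ember) > …
Slot 1 goes to the first-ranked bidder, Brio, who pays the next bid down: $4.60/click.

Brio; $4.60 per click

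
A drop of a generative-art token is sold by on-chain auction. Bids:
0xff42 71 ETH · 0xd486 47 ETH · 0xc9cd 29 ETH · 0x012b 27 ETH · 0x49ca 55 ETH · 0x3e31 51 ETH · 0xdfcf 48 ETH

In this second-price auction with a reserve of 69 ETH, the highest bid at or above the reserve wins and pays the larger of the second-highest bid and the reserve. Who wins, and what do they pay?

Second-price auction with a reserve of 69 ETH: the highest bid at or above the reserve wins and pays the larger of the second-highest bid and the reserve.
Sorting bids: 71 (0xff42) > 55 (0x49ca) > 51 (0x3e31) > 48 (0xdfcf) > 47 (0xd486) > 29 (0xc9cd) > …
Highest eligible bid: 0xff42 at 71 ETH.
Second-highest bid 55 ETH is below the reserve 69 ETH, so the reserve binds → payment 69 ETH.

0xff42 pays 69 ETH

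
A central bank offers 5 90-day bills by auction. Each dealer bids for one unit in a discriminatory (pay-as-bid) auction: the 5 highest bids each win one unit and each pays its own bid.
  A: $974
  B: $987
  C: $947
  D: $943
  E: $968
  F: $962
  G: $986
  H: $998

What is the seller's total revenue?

Total revenue: $4,913

Bids ranked high→low: 998 (H), 987 (B), 986 (G), 974 (A), 968 (E), 962 (F), 947 (C), …
Top 5: H, B, G, A, E.
Total revenue = 998 + 987 + 986 + 974 + 968 = $4,913.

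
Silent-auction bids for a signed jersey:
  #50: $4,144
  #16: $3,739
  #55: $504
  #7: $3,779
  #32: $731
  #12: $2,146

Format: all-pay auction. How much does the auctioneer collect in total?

Total revenue: $15,043

All-pay auction: the highest bidder wins the item, but every bidder pays their own bid.
Bids ranked: 4,144 (#50) > 3,779 (#7) > 3,739 (#16) > 2,146 (#12) > 731 (#32) > 504 (#55)
#50 wins with the top bid; all bids are sunk regardless.
Every bidder forfeits their bid regardless of winning.
Revenue = 4,144 + 3,739 + 504 + 3,779 + 731 + 2,146 = $15,043.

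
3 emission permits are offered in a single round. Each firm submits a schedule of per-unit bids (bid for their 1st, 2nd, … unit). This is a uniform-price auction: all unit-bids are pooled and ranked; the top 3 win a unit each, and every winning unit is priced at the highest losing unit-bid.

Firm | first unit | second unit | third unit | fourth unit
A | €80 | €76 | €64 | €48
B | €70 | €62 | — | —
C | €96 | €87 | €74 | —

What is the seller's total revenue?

Total revenue: €228

All unit-bids, highest first — top 3: 96 (C-1), 87 (C-2), 80 (A-1)
Highest rejected unit-bid = €76.
Allocation: A 1, C 2. Every unit priced at €76.
Revenue = 3 × 76 = €228.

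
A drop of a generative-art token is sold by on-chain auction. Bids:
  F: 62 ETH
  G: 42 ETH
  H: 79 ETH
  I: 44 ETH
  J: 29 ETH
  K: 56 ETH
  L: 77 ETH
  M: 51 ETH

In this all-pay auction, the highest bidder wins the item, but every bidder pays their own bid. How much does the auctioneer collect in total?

Total revenue: 440 ETH

Sorting bids: 79 (H) > 77 (L) > 62 (F) > 56 (K) > 51 (M) > 44 (I) > …
H wins with the top bid; all bids are sunk regardless.
Every bidder forfeits their bid regardless of winning.
Revenue = 62 + 42 + 79 + 44 + 29 + 56 + 77 + 51 = 440 ETH.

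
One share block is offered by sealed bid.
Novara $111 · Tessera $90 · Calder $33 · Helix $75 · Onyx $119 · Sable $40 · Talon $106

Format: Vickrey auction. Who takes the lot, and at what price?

Onyx pays $111

Vickrey auction: the highest bidder wins and pays the second-highest bid.
Bids ranked: 119 (Onyx) > 111 (Novara) > 106 (Talon) > 90 (Tessera) > 75 (Helix) > 40 (Sable) > …
Second-price: Onyx pays Novara's bid of $111.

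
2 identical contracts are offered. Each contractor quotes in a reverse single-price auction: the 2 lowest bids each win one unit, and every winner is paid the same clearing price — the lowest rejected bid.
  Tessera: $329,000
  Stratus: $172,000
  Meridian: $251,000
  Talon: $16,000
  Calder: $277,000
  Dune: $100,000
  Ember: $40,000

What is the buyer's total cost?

Total cost: $200,000

Ordering the bids: 16,000 (Talon), 40,000 (Ember), 100,000 (Dune), 172,000 (Stratus), …
Winners (2 units): Talon, Ember.
Lowest unsuccessful bid: $100,000 → clearing price.
Total cost = 2 × $100,000 = $200,000.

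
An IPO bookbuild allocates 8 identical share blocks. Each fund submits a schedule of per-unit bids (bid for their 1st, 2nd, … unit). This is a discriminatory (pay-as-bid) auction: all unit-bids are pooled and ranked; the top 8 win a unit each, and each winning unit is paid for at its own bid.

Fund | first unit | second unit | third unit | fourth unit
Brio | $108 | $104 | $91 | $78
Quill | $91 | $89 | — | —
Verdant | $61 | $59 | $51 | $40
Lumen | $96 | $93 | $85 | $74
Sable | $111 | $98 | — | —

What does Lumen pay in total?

All unit-bids, highest first — top 8: 111 (Sable-1), 108 (Brio-1), 104 (Brio-2), 98 (Sable-2), 96 (Lumen-1), 93 (Lumen-2), 91 (Brio-3), 91 (Quill-1)
Next rejected bid: $89 (not a price — pay-as-bid).
Lumen's winning unit-bids: 96 + 93 = $189.

Lumen pays $189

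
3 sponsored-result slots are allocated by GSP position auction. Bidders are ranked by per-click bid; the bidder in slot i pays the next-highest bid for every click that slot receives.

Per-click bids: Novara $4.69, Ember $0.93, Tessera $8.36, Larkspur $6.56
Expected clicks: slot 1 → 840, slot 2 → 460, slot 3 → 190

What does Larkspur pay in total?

Per-click bids in order: $8.36 (Tessera) > $6.56 (Larkspur) > $4.69 (Novara) > $0.93 (Ember)
Larkspur holds slot 2 → pays next bid $4.69 × 460 clicks = $2157.40.

Larkspur pays $2157.40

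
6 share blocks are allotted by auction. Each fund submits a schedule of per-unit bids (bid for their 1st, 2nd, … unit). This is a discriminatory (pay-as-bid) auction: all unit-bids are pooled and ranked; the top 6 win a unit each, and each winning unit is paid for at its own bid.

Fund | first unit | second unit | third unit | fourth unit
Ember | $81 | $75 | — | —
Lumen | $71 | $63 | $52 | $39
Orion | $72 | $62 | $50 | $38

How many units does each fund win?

Merging the schedules and taking the best 6: 81 (Ember-1), 75 (Ember-2), 72 (Orion-1), 71 (Lumen-1), 63 (Lumen-2), 62 (Orion-2)
Next rejected bid: $52 (not a price — pay-as-bid).
Allocation: Ember 2, Lumen 2, Orion 2.

Ember 2, Lumen 2, Orion 2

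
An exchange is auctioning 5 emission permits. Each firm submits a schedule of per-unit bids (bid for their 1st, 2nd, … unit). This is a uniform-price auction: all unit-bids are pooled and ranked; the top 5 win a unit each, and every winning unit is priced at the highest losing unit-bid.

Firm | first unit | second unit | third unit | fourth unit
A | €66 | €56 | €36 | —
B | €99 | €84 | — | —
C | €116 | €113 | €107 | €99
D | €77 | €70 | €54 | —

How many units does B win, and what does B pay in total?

All unit-bids, highest first — top 5: 116 (C-1), 113 (C-2), 107 (C-3), 99 (B-1), 99 (C-4)
Highest rejected unit-bid = €84.
B wins 1 unit(s) at €84 each.

B: 1 unit, pays €84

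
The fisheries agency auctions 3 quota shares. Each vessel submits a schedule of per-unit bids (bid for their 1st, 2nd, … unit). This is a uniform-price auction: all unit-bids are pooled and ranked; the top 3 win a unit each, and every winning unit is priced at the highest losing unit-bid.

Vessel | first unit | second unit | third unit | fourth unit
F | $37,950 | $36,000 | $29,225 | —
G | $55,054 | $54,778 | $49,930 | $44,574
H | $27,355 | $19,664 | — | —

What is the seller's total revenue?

All unit-bids, highest first — top 3: 55,054 (G-1), 54,778 (G-2), 49,930 (G-3)
The (k+1)-th unit-bid is $44,574.
Allocation: G 3. Every unit priced at $44,574.
Revenue = 3 × 44,574 = $133,722.

Total revenue: $133,722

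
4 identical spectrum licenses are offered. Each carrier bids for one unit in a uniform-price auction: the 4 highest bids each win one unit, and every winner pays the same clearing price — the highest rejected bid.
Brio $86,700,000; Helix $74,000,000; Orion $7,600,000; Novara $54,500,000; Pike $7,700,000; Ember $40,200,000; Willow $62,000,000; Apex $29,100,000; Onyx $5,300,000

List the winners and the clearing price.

Brio, Helix, Willow, Novara; each pays $40,200,000

Bids ranked high→low: 86,700,000 (Brio), 74,000,000 (Helix), 62,000,000 (Willow), 54,500,000 (Novara), 40,200,000 (Ember), 29,100,000 (Apex), …
Winners (4 units): Brio, Helix, Willow, Novara.
Highest unsuccessful bid: $40,200,000 → clearing price.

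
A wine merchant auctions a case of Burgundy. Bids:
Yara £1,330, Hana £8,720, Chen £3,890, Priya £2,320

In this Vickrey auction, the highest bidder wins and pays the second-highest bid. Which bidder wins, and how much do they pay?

Bids ranked: 8,720 (Hana) > 3,890 (Chen) > 2,320 (Priya) > 1,330 (Yara)
Hana is highest; pays the second-highest bid, £3,890.

Hana pays £3,890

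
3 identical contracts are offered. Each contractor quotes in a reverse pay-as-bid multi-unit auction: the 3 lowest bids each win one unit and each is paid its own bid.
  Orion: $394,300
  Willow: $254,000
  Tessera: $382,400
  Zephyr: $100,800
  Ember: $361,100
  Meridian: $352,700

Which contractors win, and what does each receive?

Zephyr $100,800, Willow $254,000, Meridian $352,700

Sorting: 100,800 (Zephyr), 254,000 (Willow), 352,700 (Meridian), 361,100 (Ember), 382,400 (Tessera), …
Lowest 3: Zephyr, Willow, Meridian.
Each winner is paid its own bid: Zephyr $100,800, Willow $254,000, Meridian $352,700.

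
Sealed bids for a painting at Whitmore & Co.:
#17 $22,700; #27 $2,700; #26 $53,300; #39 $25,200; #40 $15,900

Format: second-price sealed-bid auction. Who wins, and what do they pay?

#26 pays $25,200

Sorting bids: 53,300 (#26) > 25,200 (#39) > 22,700 (#17) > 15,900 (#40) > 2,700 (#27)
#26 wins with the highest bid; price is set by the runner-up at $25,200.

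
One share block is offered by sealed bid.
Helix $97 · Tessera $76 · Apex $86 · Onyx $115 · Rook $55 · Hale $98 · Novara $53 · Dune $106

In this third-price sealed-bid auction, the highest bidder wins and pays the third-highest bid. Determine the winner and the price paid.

Bids ranked: 115 (Onyx) > 106 (Dune) > 98 (Hale) > 97 (Helix) > 86 (Apex) > 76 (Tessera) > …
Onyx wins; payment is bid #3 in the ranking = $98.

Onyx pays $98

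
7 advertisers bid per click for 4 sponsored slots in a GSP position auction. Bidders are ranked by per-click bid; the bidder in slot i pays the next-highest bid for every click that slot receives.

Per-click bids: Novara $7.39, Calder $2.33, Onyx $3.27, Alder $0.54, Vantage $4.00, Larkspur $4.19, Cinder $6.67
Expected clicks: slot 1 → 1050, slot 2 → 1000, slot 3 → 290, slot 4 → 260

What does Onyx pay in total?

Onyx pays $0.00

Ranked by bid: $7.39 (Novara) > $6.67 (Cinder) > $4.19 (Larkspur) > $4.00 (Vantage) > $3.27 (Onyx) > …
Onyx ranks below slot 4 → no slot, pays nothing.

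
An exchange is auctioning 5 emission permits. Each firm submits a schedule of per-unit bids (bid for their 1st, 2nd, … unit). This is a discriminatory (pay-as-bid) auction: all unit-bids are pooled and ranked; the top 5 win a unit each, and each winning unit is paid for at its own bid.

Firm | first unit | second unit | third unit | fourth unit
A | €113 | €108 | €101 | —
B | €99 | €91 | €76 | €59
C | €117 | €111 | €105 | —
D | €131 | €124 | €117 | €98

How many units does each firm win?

A 1, C 1, D 3

All unit-bids, highest first — top 5: 131 (D-1), 124 (D-2), 117 (C-1), 117 (D-3), 113 (A-1)
Next rejected bid: €111 (not a price — pay-as-bid).
Allocation: A 1, C 1, D 3.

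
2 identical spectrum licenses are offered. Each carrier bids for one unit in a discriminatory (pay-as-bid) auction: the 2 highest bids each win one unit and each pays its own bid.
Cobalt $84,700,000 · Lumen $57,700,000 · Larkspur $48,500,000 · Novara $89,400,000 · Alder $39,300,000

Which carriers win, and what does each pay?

Novara $89,400,000, Cobalt $84,700,000

Bids ranked high→low: 89,400,000 (Novara), 84,700,000 (Cobalt), 57,700,000 (Lumen), 48,500,000 (Larkspur), …
The 2 highest are Novara, Cobalt.
Each winner pays its own bid: Novara $89,400,000, Cobalt $84,700,000.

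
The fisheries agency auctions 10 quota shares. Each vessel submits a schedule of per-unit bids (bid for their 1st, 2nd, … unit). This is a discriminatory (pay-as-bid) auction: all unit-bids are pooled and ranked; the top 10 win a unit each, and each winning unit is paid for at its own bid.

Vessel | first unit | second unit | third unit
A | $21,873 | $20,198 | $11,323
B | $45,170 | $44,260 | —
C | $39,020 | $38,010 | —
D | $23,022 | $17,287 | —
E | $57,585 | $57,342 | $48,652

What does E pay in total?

E pays $163,579

Merging the schedules and taking the best 10: 57,585 (E-1), 57,342 (E-2), 48,652 (E-3), 45,170 (B-1), 44,260 (B-2), 39,020 (C-1), 38,010 (C-2), 23,022 (D-1), 21,873 (A-1), 20,198 (A-2)
Next rejected bid: $17,287 (not a price — pay-as-bid).
E's winning unit-bids: 57,585 + 57,342 + 48,652 = $163,579.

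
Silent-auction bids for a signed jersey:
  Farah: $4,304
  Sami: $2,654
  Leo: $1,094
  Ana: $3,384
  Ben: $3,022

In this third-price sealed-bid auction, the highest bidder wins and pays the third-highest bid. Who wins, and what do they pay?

Farah pays $3,022

Bids ranked: 4,304 (Farah) > 3,384 (Ana) > 3,022 (Ben) > 2,654 (Sami) > 1,094 (Leo)
Farah is highest; pays the third-highest bid, $3,022.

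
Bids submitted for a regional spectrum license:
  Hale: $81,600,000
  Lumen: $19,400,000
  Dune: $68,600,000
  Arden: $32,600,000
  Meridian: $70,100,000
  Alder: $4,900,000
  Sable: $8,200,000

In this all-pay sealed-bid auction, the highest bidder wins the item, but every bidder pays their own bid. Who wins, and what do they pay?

Hale pays $81,600,000

Rule: the highest bidder wins the item, but every bidder pays their own bid.
Bids ranked: 81,600,000 (Hale) > 70,100,000 (Meridian) > 68,600,000 (Dune) > 32,600,000 (Arden) > 19,400,000 (Lumen) > 8,200,000 (Sable) > …
Hale wins with the top bid; all bids are sunk regardless.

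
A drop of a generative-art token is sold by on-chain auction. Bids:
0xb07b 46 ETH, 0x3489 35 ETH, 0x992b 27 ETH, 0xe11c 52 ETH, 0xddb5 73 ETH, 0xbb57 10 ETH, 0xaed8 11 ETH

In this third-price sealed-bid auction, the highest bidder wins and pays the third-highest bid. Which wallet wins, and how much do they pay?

0xddb5 pays 46 ETH

Bids ranked: 73 (0xddb5) > 52 (0xe11c) > 46 (0xb07b) > 35 (0x3489) > 27 (0x992b) > 11 (0xaed8) > …
0xddb5 is highest; pays the third-highest bid, 46 ETH.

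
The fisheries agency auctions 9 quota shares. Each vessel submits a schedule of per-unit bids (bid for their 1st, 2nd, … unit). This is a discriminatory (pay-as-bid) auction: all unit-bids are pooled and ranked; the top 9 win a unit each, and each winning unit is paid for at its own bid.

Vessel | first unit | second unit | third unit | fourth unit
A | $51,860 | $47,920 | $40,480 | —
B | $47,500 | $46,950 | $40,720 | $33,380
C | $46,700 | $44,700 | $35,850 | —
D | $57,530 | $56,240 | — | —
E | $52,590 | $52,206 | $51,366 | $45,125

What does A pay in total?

Merging the schedules and taking the best 9: 57,530 (D-1), 56,240 (D-2), 52,590 (E-1), 52,206 (E-2), 51,860 (A-1), 51,366 (E-3), 47,920 (A-2), 47,500 (B-1), 46,950 (B-2)
Next rejected bid: $46,700 (not a price — pay-as-bid).
A's winning unit-bids: 51,860 + 47,920 = $99,780.

A pays $99,780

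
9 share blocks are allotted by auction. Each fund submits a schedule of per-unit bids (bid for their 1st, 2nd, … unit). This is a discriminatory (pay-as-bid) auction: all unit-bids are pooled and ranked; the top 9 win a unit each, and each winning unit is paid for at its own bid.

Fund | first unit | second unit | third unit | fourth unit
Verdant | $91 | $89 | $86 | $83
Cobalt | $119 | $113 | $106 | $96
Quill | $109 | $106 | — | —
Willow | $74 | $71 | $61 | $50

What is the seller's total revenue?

Pooled unit-bids ranked (top 9): 119 (Cobalt-1), 113 (Cobalt-2), 109 (Quill-1), 106 (Cobalt-3), 106 (Quill-2), 96 (Cobalt-4), 91 (Verdant-1), 89 (Verdant-2), 86 (Verdant-3)
Next rejected bid: $83 (not a price — pay-as-bid).
Each winning unit pays its own bid.
Revenue = 119 + 113 + 109 + 106 + 106 + 96 + 91 + 89 + 86 = $915.

Total revenue: $915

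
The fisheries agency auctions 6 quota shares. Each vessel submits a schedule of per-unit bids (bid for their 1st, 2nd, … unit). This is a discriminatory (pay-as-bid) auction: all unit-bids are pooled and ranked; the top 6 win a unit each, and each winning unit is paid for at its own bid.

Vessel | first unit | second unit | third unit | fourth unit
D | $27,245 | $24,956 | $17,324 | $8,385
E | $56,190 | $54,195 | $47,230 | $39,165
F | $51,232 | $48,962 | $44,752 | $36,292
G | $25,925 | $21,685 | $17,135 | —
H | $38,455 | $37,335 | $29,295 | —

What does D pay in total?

D pays $0

All unit-bids, highest first — top 6: 56,190 (E-1), 54,195 (E-2), 51,232 (F-1), 48,962 (F-2), 47,230 (E-3), 44,752 (F-3)
Next rejected bid: $39,165 (not a price — pay-as-bid).
D wins no units.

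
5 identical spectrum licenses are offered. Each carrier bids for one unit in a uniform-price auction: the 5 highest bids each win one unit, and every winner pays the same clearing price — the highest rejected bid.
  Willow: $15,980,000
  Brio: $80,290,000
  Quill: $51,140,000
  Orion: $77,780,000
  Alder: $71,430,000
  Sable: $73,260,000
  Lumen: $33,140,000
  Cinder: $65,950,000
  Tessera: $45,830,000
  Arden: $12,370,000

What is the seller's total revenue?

Sorting: 80,290,000 (Brio), 77,780,000 (Orion), 73,260,000 (Sable), 71,430,000 (Alder), 65,950,000 (Cinder), 51,140,000 (Quill), 45,830,000 (Tessera), …
Top 5: Brio, Orion, Sable, Alder, Cinder.
Clearing price = highest rejected bid = $51,140,000.
Total revenue = 5 × $51,140,000 = $255,700,000.

Total revenue: $255,700,000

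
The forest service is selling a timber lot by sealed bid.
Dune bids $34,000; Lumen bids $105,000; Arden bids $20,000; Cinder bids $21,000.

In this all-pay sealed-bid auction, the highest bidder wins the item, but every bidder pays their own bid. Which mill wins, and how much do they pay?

Lumen pays $105,000

Rule: the highest bidder wins the item, but every bidder pays their own bid.
Sorting bids: 105,000 (Lumen) > 34,000 (Dune) > 21,000 (Cinder) > 20,000 (Arden)
Lumen is highest and takes the item; every bidder forfeits their bid.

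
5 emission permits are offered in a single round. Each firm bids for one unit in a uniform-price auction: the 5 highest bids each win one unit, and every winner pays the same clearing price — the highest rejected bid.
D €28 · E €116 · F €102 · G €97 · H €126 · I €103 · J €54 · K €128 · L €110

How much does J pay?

J pays €0

Ordering the bids: 128 (K), 126 (H), 116 (E), 110 (L), 103 (I), 102 (F), 97 (G), …
Winners (5 units): K, H, E, L, I.
Clearing price = highest rejected bid = €102.
J does not win → pays €0.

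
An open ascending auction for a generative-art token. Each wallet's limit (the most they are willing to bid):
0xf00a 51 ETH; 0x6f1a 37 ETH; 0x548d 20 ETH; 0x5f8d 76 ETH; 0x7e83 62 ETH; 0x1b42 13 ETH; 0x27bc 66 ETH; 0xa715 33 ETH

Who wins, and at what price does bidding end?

0x5f8d wins at 66 ETH

Sorting limits: 76 (0x5f8d) > 66 (0x27bc) > 62 (0x7e83) > 51 (0xf00a) > 37 (0x6f1a) > 33 (0xa715) > …
Bidding ends when 0x27bc exits at 66 ETH; 0x5f8d takes it.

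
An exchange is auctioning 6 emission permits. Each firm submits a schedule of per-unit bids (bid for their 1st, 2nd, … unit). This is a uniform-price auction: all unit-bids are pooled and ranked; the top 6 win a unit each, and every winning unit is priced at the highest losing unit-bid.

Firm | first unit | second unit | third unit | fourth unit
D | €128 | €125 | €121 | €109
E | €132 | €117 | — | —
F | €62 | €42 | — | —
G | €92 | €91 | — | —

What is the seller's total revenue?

Merging the schedules and taking the best 6: 132 (E-1), 128 (D-1), 125 (D-2), 121 (D-3), 117 (E-2), 109 (D-4)
Highest rejected unit-bid = €92.
Allocation: D 4, E 2. Every unit priced at €92.
Revenue = 6 × 92 = €552.

Total revenue: €552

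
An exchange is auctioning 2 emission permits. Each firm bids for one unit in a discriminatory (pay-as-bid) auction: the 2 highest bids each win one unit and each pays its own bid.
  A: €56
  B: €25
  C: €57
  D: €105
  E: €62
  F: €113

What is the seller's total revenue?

Bids ranked high→low: 113 (F), 105 (D), 62 (E), 57 (C), …
Winners (2 units): F, D.
Total revenue = 113 + 105 = €218.

Total revenue: €218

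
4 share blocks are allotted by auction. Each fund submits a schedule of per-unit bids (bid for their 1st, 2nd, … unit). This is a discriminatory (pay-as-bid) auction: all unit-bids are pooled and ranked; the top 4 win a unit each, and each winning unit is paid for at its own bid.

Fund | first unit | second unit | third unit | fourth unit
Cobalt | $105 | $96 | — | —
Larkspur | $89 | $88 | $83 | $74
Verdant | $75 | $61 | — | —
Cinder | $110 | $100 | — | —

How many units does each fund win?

All unit-bids, highest first — top 4: 110 (Cinder-1), 105 (Cobalt-1), 100 (Cinder-2), 96 (Cobalt-2)
Next rejected bid: $89 (not a price — pay-as-bid).
Allocation: Cinder 2, Cobalt 2.

Cinder 2, Cobalt 2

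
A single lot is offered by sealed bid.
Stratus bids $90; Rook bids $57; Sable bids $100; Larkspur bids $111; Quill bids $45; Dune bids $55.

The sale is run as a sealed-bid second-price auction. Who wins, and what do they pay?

Larkspur pays $100

Sorting bids: 111 (Larkspur) > 100 (Sable) > 90 (Stratus) > 57 (Rook) > 55 (Dune) > 45 (Quill)
Larkspur is highest; pays the second-highest bid, $100.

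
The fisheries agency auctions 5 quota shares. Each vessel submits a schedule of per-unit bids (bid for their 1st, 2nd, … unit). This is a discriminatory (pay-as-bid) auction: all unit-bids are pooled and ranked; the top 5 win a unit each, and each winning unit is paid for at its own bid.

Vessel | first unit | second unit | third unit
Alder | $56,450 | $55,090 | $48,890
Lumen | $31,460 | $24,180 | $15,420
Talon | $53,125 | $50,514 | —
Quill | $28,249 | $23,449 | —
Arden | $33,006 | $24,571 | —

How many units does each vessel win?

Alder 3, Talon 2

Pooled unit-bids ranked (top 5): 56,450 (Alder-1), 55,090 (Alder-2), 53,125 (Talon-1), 50,514 (Talon-2), 48,890 (Alder-3)
Next rejected bid: $33,006 (not a price — pay-as-bid).
Allocation: Alder 3, Talon 2.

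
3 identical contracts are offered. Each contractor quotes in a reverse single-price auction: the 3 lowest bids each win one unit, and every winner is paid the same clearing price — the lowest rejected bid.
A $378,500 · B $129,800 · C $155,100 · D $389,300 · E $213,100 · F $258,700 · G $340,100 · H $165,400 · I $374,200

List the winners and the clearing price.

Ordering the bids: 129,800 (B), 155,100 (C), 165,400 (H), 213,100 (E), 258,700 (F), …
Lowest 3: B, C, H.
First losing bid is E's $213,100, which sets the uniform price.

B, C, H; each is paid $213,100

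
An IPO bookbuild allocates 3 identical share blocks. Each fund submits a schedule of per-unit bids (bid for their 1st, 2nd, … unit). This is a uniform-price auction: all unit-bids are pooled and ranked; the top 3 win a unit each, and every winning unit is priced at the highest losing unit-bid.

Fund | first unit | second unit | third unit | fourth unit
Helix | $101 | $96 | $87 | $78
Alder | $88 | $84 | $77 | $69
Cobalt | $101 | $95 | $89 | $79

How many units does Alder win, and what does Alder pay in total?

Alder: 0 units, pays $0

All unit-bids, highest first — top 3: 101 (Helix-1), 101 (Cobalt-1), 96 (Helix-2)
First bid not allocated: $95.
Alder wins 0 unit(s) at $95 each.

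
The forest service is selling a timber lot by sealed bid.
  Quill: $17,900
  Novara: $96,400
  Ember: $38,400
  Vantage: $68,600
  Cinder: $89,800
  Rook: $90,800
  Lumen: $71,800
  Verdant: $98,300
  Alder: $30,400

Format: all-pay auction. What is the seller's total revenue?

Bids in order: 98,300 (Verdant) > 96,400 (Novara) > 90,800 (Rook) > 89,800 (Cinder) > 71,800 (Lumen) > 68,600 (Vantage) > …
Every bidder forfeits their bid regardless of winning.
Revenue = 17,900 + 96,400 + 38,400 + 68,600 + 89,800 + 90,800 + 71,800 + 98,300 + 30,400 = $602,400.

Total revenue: $602,400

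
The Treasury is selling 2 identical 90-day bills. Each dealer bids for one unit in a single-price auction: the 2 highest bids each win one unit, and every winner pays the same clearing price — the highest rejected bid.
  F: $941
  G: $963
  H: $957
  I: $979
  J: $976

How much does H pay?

H pays $0

Bids ranked high→low: 979 (I), 976 (J), 963 (G), 957 (H), …
Winners (2 units): I, J.
Highest unsuccessful bid: $963 → clearing price.
H does not win → pays $0.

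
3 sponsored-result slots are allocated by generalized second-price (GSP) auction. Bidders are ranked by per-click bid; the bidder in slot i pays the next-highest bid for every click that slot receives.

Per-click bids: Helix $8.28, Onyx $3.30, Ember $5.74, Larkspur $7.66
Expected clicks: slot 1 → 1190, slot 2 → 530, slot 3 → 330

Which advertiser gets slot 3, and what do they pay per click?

Ember; $3.30 per click

Sorting advertisers: $8.28 (Helix) > $7.66 (Larkspur) > $5.74 (Ember) > $3.30 (Onyx)
Slot 3 goes to the third-ranked bidder, Ember, who pays the next bid down: $3.30/click.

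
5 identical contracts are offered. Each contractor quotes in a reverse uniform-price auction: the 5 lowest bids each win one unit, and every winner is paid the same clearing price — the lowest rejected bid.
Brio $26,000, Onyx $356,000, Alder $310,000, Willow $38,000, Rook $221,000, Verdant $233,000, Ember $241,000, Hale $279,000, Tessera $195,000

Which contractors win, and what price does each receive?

Brio, Willow, Tessera, Rook, Verdant; each is paid $241,000

Sorting: 26,000 (Brio), 38,000 (Willow), 195,000 (Tessera), 221,000 (Rook), 233,000 (Verdant), 241,000 (Ember), 279,000 (Hale), …
Winners (5 units): Brio, Willow, Tessera, Rook, Verdant.
Clearing price = lowest rejected bid = $241,000.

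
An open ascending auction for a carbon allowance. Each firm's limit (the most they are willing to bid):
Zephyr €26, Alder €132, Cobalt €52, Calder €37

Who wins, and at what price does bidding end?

Limits ranked: 132 (Alder) > 52 (Cobalt) > 37 (Calder) > 26 (Zephyr)
Cobalt is the last rival to drop out, at €52; Alder remains and wins at that price.

Alder wins at €52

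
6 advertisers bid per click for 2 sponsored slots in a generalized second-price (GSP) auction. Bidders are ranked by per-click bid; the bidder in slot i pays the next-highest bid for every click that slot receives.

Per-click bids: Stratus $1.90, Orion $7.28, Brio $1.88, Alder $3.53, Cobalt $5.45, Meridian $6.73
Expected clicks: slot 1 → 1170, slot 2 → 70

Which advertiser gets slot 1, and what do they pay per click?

Sorting advertisers: $7.28 (Orion) > $6.73 (Meridian) > $5.45 (Cobalt) > …
Slot 1 goes to the first-ranked bidder, Orion, who pays the next bid down: $6.73/click.

Orion; $6.73 per click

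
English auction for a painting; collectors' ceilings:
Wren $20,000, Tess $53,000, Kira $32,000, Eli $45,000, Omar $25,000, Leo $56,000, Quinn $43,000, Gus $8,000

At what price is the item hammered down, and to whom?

Ascending (English) auction: the price rises until one bidder remains; the winner pays the price at which the last rival dropped out.
Limits in order: 56,000 (Leo) > 53,000 (Tess) > 45,000 (Eli) > 43,000 (Quinn) > 32,000 (Kira) > 25,000 (Omar) > …
Tess is the last rival to drop out, at $53,000; Leo remains and wins at that price.

Leo wins at $53,000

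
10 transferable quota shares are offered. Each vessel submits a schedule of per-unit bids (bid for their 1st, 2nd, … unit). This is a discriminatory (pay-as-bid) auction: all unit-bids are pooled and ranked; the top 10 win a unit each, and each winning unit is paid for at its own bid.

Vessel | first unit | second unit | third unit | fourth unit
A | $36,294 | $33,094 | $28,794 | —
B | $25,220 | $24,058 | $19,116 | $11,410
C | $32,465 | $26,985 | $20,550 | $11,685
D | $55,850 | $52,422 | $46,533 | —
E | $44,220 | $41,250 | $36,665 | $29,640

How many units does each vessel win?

Pooled unit-bids ranked (top 10): 55,850 (D-1), 52,422 (D-2), 46,533 (D-3), 44,220 (E-1), 41,250 (E-2), 36,665 (E-3), 36,294 (A-1), 33,094 (A-2), 32,465 (C-1), 29,640 (E-4)
Next rejected bid: $28,794 (not a price — pay-as-bid).
Allocation: A 2, C 1, D 3, E 4.

A 2, C 1, D 3, E 4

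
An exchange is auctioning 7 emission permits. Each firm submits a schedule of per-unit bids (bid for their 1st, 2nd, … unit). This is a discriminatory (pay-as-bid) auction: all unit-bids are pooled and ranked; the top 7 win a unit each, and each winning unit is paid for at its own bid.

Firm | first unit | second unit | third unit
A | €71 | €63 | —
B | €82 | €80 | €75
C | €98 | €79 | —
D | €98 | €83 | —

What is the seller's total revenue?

All unit-bids, highest first — top 7: 98 (C-1), 98 (D-1), 83 (D-2), 82 (B-1), 80 (B-2), 79 (C-2), 75 (B-3)
Next rejected bid: €71 (not a price — pay-as-bid).
Each winning unit pays its own bid.
Revenue = 98 + 98 + 83 + 82 + 80 + 79 + 75 = €595.

Total revenue: €595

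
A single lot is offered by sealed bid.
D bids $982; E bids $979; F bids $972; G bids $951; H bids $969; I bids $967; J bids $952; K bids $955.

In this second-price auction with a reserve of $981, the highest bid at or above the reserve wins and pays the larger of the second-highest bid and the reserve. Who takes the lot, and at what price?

Rule: the highest bid at or above the reserve wins and pays the larger of the second-highest bid and the reserve.
Bids ranked: 982 (D) > 979 (E) > 972 (F) > 969 (H) > 967 (I) > 955 (K) > …
D has the top bid at or above the reserve ($982).
max(second-highest $979, reserve $981) = $981.

D pays $981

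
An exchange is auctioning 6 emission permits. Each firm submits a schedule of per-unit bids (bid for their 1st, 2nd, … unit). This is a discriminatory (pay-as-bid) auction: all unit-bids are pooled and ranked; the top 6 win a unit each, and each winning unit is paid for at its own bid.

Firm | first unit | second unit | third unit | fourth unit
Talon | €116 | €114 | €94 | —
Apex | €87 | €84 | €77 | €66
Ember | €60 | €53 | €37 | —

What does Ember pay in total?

Ember pays €0

Merging the schedules and taking the best 6: 116 (Talon-1), 114 (Talon-2), 94 (Talon-3), 87 (Apex-1), 84 (Apex-2), 77 (Apex-3)
Next rejected bid: €66 (not a price — pay-as-bid).
Ember wins no units.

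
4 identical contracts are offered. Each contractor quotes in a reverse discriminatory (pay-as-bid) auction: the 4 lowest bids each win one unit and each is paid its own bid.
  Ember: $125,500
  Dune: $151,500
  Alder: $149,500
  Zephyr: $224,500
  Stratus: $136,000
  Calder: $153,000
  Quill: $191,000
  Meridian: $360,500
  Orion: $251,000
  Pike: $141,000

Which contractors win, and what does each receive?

Ember $125,500, Stratus $136,000, Pike $141,000, Alder $149,500

Sorting: 125,500 (Ember), 136,000 (Stratus), 141,000 (Pike), 149,500 (Alder), 151,500 (Dune), 153,000 (Calder), …
Lowest 4: Ember, Stratus, Pike, Alder.
Each winner is paid its own bid: Ember $125,500, Stratus $136,000, Pike $141,000, Alder $149,500.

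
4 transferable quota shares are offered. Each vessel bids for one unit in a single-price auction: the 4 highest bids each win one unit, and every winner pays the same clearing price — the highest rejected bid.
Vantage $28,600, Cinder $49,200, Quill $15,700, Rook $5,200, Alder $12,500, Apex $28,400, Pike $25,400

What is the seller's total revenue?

Total revenue: $62,800

Ordering the bids: 49,200 (Cinder), 28,600 (Vantage), 28,400 (Apex), 25,400 (Pike), 15,700 (Quill), 12,500 (Alder), …
Top 4: Cinder, Vantage, Apex, Pike.
Highest unsuccessful bid: $15,700 → clearing price.
Total revenue = 4 × $15,700 = $62,800.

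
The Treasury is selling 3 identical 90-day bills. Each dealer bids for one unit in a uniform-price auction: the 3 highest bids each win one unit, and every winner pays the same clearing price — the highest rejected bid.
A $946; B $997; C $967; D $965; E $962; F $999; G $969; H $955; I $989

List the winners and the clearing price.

F, B, I; each pays $969

Bids ranked high→low: 999 (F), 997 (B), 989 (I), 969 (G), 967 (C), …
Top 3: F, B, I.
Clearing price = highest rejected bid = $969.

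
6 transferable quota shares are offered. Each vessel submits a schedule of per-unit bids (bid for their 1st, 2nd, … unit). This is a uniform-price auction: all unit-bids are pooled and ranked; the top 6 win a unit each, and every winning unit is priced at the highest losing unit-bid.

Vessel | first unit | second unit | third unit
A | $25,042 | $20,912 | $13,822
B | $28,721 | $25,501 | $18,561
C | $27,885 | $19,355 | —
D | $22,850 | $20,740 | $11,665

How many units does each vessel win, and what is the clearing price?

A 2, B 2, C 1, D 1; clearing price $20,740

All unit-bids, highest first — top 6: 28,721 (B-1), 27,885 (C-1), 25,501 (B-2), 25,042 (A-1), 22,850 (D-1), 20,912 (A-2)
First bid not allocated: $20,740.
Allocation: A 2, B 2, C 1, D 1.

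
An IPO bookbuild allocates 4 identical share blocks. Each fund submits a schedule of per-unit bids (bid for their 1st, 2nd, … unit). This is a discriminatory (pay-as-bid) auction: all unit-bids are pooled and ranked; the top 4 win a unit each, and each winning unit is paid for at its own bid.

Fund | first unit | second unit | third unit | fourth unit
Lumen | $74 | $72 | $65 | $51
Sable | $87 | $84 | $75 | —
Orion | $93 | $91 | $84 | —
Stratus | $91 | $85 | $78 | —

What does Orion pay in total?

Orion pays $184

Merging the schedules and taking the best 4: 93 (Orion-1), 91 (Orion-2), 91 (Stratus-1), 87 (Sable-1)
Next rejected bid: $85 (not a price — pay-as-bid).
Orion's winning unit-bids: 93 + 91 = $184.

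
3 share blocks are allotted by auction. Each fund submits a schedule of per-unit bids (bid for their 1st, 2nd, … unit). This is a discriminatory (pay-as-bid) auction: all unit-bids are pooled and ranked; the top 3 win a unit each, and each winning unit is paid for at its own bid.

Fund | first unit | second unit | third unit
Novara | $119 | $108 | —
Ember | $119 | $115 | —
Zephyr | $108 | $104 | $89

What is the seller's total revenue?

Total revenue: $353

Pooled unit-bids ranked (top 3): 119 (Novara-1), 119 (Ember-1), 115 (Ember-2)
Next rejected bid: $108 (not a price — pay-as-bid).
Each winning unit pays its own bid.
Revenue = 119 + 119 + 115 = $353.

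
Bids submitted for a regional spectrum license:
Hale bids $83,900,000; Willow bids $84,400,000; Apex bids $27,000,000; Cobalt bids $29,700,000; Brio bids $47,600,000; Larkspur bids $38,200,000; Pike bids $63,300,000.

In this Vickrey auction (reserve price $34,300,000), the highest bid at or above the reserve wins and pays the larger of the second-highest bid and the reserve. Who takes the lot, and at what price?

Bids in order: 84,400,000 (Willow) > 83,900,000 (Hale) > 63,300,000 (Pike) > 47,600,000 (Brio) > 38,200,000 (Larkspur) > 29,700,000 (Cobalt) > …
Highest eligible bid: Willow at $84,400,000.
max(second-highest $83,900,000, reserve $34,300,000) = $83,900,000; the reserve does not bind.

Willow pays $83,900,000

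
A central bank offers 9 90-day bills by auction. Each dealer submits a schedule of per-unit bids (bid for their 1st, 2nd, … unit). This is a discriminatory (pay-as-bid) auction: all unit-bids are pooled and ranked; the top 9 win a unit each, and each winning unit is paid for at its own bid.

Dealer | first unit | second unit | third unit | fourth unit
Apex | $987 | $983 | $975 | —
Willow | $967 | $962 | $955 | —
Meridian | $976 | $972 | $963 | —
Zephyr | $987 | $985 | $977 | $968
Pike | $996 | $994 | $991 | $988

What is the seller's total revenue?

Pooled unit-bids ranked (top 9): 996 (Pike-1), 994 (Pike-2), 991 (Pike-3), 988 (Pike-4), 987 (Apex-1), 987 (Zephyr-1), 985 (Zephyr-2), 983 (Apex-2), 977 (Zephyr-3)
Next rejected bid: $976 (not a price — pay-as-bid).
Each winning unit pays its own bid.
Revenue = 996 + 994 + 991 + 988 + 987 + 987 + 985 + 983 + 977 = $8,888.

Total revenue: $8,888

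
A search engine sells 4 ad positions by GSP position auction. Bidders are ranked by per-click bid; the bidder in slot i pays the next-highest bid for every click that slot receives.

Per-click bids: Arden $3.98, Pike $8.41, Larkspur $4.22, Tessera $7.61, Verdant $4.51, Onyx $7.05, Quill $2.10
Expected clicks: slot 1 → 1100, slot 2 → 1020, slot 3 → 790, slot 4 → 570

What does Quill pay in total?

Quill pays $0.00

Sorting advertisers: $8.41 (Pike) > $7.61 (Tessera) > $7.05 (Onyx) > $4.51 (Verdant) > $4.22 (Larkspur) > …
Quill ranks below slot 4 → no slot, pays nothing.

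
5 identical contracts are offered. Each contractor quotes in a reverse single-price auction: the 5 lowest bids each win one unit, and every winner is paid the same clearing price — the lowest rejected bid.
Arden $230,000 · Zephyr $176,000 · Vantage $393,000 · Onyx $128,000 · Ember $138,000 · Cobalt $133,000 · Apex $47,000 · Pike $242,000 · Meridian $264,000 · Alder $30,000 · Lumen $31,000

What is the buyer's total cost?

Sorting: 30,000 (Alder), 31,000 (Lumen), 47,000 (Apex), 128,000 (Onyx), 133,000 (Cobalt), 138,000 (Ember), 176,000 (Zephyr), …
Winners (5 units): Alder, Lumen, Apex, Onyx, Cobalt.
Lowest unsuccessful bid: $138,000 → clearing price.
Total cost = 5 × $138,000 = $690,000.

Total cost: $690,000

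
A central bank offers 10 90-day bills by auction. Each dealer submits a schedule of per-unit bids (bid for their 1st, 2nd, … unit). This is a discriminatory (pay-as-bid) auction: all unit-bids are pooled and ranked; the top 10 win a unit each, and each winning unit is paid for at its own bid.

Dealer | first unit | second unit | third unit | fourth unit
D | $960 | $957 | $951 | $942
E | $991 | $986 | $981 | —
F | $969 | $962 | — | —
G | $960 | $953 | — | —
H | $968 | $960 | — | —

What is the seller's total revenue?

Pooled unit-bids ranked (top 10): 991 (E-1), 986 (E-2), 981 (E-3), 969 (F-1), 968 (H-1), 962 (F-2), 960 (D-1), 960 (G-1), 960 (H-2), 957 (D-2)
Next rejected bid: $953 (not a price — pay-as-bid).
Each winning unit pays its own bid.
Revenue = 991 + 986 + 981 + 969 + 968 + 962 + 960 + 960 + 960 + 957 = $9,694.

Total revenue: $9,694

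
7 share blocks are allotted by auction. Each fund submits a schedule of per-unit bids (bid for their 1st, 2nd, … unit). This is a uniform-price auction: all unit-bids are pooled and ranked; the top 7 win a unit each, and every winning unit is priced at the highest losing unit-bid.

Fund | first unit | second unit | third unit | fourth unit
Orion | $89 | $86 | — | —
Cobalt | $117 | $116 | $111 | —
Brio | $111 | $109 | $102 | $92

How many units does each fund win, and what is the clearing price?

Pooled unit-bids ranked (top 7): 117 (Cobalt-1), 116 (Cobalt-2), 111 (Cobalt-3), 111 (Brio-1), 109 (Brio-2), 102 (Brio-3), 92 (Brio-4)
Highest rejected unit-bid = $89.
Allocation: Brio 4, Cobalt 3.

Brio 4, Cobalt 3; clearing price $89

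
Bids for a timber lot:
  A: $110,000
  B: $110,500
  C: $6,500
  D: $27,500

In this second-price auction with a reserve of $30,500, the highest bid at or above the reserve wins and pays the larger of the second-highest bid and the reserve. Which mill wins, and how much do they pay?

B pays $110,000

Bids in order: 110,500 (B) > 110,000 (A) > 27,500 (D) > 6,500 (C)
B has the top bid at or above the reserve ($110,500).
max(second-highest $110,000, reserve $30,500) = $110,000; the reserve does not bind.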